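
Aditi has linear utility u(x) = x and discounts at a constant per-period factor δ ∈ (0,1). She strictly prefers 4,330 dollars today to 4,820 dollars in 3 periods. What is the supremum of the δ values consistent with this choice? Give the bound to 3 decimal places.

Comparing present values: 4330 > δ^3·4820.
Dividing by 4820: δ^3 < 0.89834. Both sides are positive, so the cube root keeps the direction.
δ < 0.89834^(1/3) = 0.965.

δ < 0.965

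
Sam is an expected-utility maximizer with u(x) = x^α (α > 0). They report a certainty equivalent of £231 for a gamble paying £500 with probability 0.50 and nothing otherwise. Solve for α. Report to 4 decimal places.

Since u(0) = 0, the lottery's EU is 0.50·500^α.
Equating: 231^α = 0.50·500^α, i.e. 0.4620^α = 0.50.
Take logs: α = ln 0.50 / ln(231/500) ≈ 0.897638.

α ≈ 0.8976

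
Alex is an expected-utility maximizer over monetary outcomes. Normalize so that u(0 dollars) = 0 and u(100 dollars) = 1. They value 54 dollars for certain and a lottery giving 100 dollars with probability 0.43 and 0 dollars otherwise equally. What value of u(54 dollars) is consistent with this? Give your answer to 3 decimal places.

u(54 dollars) equals the lottery's expected utility: 0.43·1 + 0.57·0 = 0.43.

0.430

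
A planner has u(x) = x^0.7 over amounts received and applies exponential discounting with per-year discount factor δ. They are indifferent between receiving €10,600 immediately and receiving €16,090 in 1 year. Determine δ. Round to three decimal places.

Equating discounted utilities: u(10600) = δ·u(16090) ⇒ δ = u(10600)/u(16090).
Since u(x) = x^0.7, δ = (10600/16090)^0.7 = 0.65879^0.7 = 0.74666.

δ ≈ 0.747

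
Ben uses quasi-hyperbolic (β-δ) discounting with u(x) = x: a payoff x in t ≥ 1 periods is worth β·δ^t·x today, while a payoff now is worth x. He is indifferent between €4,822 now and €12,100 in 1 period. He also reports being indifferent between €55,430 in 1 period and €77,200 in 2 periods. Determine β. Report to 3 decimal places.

β ≈ 0.555

From the later pair, β·δ^1·55430 = β·δ^2·77200; dividing through, δ = 55430/77200 = 0.71801.
Substituting δ into 4822 = β·δ·12100: β = 4822/(8687.863) ≈ 0.555.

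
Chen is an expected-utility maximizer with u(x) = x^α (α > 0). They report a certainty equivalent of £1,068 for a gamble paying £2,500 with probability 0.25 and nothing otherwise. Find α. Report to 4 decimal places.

α ≈ 1.6300

Since u(0) = 0, the lottery's EU is 0.25·2500^α.
Equating: 1068^α = 0.25·2500^α, i.e. 0.4272^α = 0.25.
Taking logs: α·ln(1068/2500) = ln(0.25), so α = -1.3862944 / -0.8505030 ≈ 1.6300.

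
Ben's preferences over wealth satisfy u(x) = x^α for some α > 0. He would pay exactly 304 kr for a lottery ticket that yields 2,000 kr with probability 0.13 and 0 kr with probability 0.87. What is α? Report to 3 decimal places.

α ≈ 1.083

The lottery's expected utility is 0.13·u(2000) + 0.87·u(0) = 0.13·2000^α (since u(0) = 0 for α > 0).
Indifference: 304^α = 0.13·2000^α, so (304/2000)^α = 0.13.
Take logs: α = ln 0.13 / ln(304/2000) ≈ 1.08299.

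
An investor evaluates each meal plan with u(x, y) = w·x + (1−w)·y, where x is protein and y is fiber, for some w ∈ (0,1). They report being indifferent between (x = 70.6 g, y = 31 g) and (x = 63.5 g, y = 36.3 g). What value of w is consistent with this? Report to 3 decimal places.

w = 0.427

u(70.6,31) = u(63.5,36.3) means w·70.6 + (1−w)·31 = w·63.5 + (1−w)·36.3.
Collecting terms: w·7.1 = (1−w)·5.3.
Hence w = 5.3/(7.1+5.3) = 5.3/12.4 = 0.427.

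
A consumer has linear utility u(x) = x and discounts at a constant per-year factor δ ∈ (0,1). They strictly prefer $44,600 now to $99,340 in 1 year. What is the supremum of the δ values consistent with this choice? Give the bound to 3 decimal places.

δ < 0.449

The preference means 44600 > δ·99340.
So δ < 44600/99340 = 0.44896.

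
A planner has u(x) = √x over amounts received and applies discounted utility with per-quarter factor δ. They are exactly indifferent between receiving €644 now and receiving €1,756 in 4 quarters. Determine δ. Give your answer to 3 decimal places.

δ ≈ 0.882

Indifference means u(644) = δ^4 · u(1756), so δ^4 = u(644)/u(1756).
Since u(x) = √x, δ^4 = √(644/1756) = 0.60559.
So δ = 0.60559^(1/4) ≈ 0.882.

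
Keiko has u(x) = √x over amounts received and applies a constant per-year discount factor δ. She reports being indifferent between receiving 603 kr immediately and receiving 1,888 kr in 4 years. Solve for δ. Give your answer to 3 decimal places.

δ ≈ 0.867

Equating discounted utilities: u(603) = δ^4·u(1888) ⇒ δ^4 = u(603)/u(1888).
With u(x) = √x: δ^4 = √603/√1888 = √(603/1888) = 0.56514.
Taking the 4th root: δ = 0.56514^(1/4) ≈ 0.867.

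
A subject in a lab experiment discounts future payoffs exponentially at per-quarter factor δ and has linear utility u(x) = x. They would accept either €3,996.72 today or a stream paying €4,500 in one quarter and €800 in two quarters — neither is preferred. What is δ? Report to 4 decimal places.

Present value of the stream is 4500·δ + 800·δ². Indifference gives 4500δ + 800δ² = 3996.72.
So 800δ² + 4500δ − 3996.72 = 0.
By the quadratic formula (taking the positive root), δ = (−4500 + √33039504.00) / 1600 ≈ 0.7800.

δ ≈ 0.7800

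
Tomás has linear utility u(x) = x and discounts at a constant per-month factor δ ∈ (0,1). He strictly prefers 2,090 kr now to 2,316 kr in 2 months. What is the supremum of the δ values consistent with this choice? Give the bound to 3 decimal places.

δ < 0.950

Under u(x) = x this choice says 2090 > δ^2·2316.
So δ^2 < 2090/2316 = 0.90242; taking the square root of both positive sides preserves the inequality.
δ < 0.90242^(1/2) = 0.950.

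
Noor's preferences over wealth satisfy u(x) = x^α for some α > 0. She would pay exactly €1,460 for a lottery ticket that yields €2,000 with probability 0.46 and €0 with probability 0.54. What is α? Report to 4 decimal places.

α ≈ 2.4674

Since u(0) = 0, the lottery's EU is 0.46·2000^α.
Setting u(1460) equal to that: 1460^α = 0.46·2000^α ⇒ (1460/2000)^α = 0.46.
Taking logs: α·ln(1460/2000) = ln(0.46), so α = -0.7765288 / -0.3147107 ≈ 2.4674.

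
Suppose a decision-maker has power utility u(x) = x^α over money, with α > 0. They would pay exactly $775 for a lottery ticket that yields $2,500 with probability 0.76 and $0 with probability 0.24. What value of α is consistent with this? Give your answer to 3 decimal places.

The lottery's expected utility is 0.76·u(2500) + 0.24·u(0) = 0.76·2500^α (since u(0) = 0 for α > 0).
Indifference: 775^α = 0.76·2500^α, so (775/2500)^α = 0.76.
α = ln(0.76) / ln(775/2500) = -0.274437/-1.171183 ≈ 0.234.

α ≈ 0.234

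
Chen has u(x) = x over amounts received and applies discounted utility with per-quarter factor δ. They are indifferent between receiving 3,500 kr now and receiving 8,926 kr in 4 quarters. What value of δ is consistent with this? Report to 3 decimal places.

Equating discounted utilities: u(3500) = δ^4·u(8926) ⇒ δ^4 = u(3500)/u(8926).
With u(x) = x: δ^4 = 3500/8926 = 0.39211.
Hence δ = (0.39211)^(1/4) = 0.79132.

δ ≈ 0.791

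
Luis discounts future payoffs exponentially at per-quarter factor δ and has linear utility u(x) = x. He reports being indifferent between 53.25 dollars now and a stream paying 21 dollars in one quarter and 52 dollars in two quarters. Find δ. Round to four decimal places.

δ ≈ 0.8300

Equating present values: 53.25 = 21δ + 52δ².
That is, 52δ² + 21δ − 53.25 = 0, a quadratic in δ.
The positive root is δ = [−21 + √(21² + 4·52·53.25)] / (2·52) = (−21 + 107.317)/104 ≈ 0.8300.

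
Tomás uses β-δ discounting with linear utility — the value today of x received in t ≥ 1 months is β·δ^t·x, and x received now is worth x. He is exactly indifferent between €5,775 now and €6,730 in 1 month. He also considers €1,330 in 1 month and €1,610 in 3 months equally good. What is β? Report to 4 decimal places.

β ≈ 0.9441

The second indifference involves only future payoffs, so β cancels: β·δ^1·1330 = β·δ^3·1610, giving δ^2 = 1330/1610 = 0.82609, so δ = 0.90889.
The first indifference: 5775 = β·δ·6730, so β = 5775/(δ·6730) = 5775/(0.90889·6730) ≈ 0.9441.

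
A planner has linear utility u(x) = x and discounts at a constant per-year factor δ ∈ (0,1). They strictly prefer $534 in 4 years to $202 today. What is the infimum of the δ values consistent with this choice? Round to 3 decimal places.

δ > 0.784

Under u(x) = x this choice says 202 < δ^4·534.
Hence δ^4 > 202/534 = 0.37828, and x ↦ x^(1/4) is increasing on (0,∞).
δ > 0.37828^(1/4) = 0.784.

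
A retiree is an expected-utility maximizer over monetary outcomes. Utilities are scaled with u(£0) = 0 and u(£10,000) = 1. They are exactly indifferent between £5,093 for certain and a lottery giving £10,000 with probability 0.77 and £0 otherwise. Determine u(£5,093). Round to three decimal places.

0.770

By the standard-gamble method, u(£5,093) is just the indifference probability on the best outcome: 0.77.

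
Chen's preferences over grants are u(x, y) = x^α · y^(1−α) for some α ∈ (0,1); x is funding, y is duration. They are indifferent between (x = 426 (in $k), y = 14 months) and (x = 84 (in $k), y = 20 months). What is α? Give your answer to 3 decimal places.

α ≈ 0.180

Indifference: 426^α · 14^(1−α) = 84^α · 20^(1−α).
Taking logs: α·ln 426 + (1−α)·ln 14 = α·ln 84 + (1−α)·ln 20, i.e. α·1.623623 = (1−α)·0.356675.
So α/(1−α) = (0.356675)/(1.623623) = 0.219678, and α = 0.219678/1.219678 ≈ 0.180.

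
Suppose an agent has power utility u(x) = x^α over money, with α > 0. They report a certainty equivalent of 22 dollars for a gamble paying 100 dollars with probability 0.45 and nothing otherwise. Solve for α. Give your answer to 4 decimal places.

α ≈ 0.5274

EU(lottery) = 0.45·100^α + 0.55·0 = 0.45·100^α.
Setting u(22) equal to that: 22^α = 0.45·100^α ⇒ (22/100)^α = 0.45.
α = ln(0.45) / ln(22/100) = -0.7985077/-1.5141277 ≈ 0.5274.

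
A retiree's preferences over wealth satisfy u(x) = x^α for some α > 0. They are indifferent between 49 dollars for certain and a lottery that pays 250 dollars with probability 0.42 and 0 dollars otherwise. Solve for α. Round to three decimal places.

EU(lottery) = 0.42·250^α + 0.58·0 = 0.42·250^α.
Equating: 49^α = 0.42·250^α, i.e. 0.1960^α = 0.42.
α = ln(0.42) / ln(49/250) = -0.867501/-1.629641 ≈ 0.532.

α ≈ 0.532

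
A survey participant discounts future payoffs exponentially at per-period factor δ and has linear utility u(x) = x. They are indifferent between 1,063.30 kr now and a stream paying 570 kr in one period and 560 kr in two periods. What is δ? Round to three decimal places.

Present value of the stream is 570·δ + 560·δ². Indifference gives 570δ + 560δ² = 1063.30.
Rearranged: 560δ² + 570δ − 1063.30 = 0.
δ = (−570 + √(570² + 4·560·1063.30)) / (2·560) = (−570 + √2706692.00) / 1120 ≈ 0.960.

δ ≈ 0.960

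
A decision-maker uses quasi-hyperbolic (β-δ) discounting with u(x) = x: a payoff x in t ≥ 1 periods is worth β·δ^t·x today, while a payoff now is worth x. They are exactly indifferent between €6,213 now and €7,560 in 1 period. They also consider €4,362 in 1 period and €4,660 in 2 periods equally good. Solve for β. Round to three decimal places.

β ≈ 0.878

The second indifference involves only future payoffs, so β cancels: β·δ^1·4362 = β·δ^2·4660, giving δ = 4362/4660 = 0.93605.
The first indifference: 6213 = β·δ·7560, so β = 6213/(δ·7560) = 6213/(0.93605·7560) ≈ 0.878.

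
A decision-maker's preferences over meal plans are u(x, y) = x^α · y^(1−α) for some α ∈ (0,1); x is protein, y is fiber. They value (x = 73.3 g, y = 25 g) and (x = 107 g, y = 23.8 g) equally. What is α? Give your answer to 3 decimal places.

The Cobb–Douglas utilities coincide, so 73.3^α·25^(1−α) = 107^α·23.8^(1−α).
Rearrange to (73.3/107)^α = (23.8/25)^(1−α) and take logs: α·-0.378268 = (1−α)·-0.049190.
So α/(1−α) = (-0.049190)/(-0.378268) = 0.130040, and α = 0.130040/1.130040 ≈ 0.115.

α ≈ 0.115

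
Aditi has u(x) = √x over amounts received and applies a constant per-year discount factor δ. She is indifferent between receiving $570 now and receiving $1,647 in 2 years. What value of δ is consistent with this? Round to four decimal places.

δ ≈ 0.7670

Indifference means u(570) = δ^2 · u(1647), so δ^2 = u(570)/u(1647).
Since u(x) = √x, δ^2 = √(570/1647) = 0.58829.
So δ = 0.58829^(1/2) ≈ 0.7670.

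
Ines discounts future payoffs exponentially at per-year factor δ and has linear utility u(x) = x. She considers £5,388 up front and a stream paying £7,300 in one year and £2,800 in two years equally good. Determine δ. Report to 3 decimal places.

The stream is worth 7300δ + 2800δ² today, so 7300δ + 2800δ² = 5388.
That is, 2800δ² + 7300δ − 5388 = 0, a quadratic in δ.
By the quadratic formula (taking the positive root), δ = (−7300 + √113635600.00) / 5600 ≈ 0.600.

δ ≈ 0.600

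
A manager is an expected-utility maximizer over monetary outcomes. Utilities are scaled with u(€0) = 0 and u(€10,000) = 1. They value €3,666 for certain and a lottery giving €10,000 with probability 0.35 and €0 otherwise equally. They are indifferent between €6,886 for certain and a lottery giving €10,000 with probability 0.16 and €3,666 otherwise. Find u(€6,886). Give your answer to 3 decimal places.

The first gamble pins u(€3,666): it must equal 0.35·1 + 0.65·0 = 0.35.
The second indifference gives u(€6,886) = 0.16·u(€10,000) + 0.84·u(€3,666) = 0.16·1.00 + 0.84·0.35 = 0.4540.

0.454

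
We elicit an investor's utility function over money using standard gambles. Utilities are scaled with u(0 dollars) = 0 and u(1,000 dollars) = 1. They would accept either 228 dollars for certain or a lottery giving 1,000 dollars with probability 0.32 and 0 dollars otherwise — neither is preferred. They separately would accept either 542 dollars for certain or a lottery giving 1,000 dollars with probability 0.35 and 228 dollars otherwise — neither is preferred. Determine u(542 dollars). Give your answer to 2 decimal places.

First, u(228 dollars) = 0.32·u(1,000 dollars) + 0.68·u(0 dollars) = 0.32.
The second indifference gives u(542 dollars) = 0.35·u(1,000 dollars) + 0.65·u(228 dollars) = 0.35·1.00 + 0.65·0.32 = 0.5580.

0.56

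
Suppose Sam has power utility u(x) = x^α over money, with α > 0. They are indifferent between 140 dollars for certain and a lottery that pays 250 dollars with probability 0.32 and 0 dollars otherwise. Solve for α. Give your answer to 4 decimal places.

The lottery's expected utility is 0.32·u(250) + 0.68·u(0) = 0.32·250^α (since u(0) = 0 for α > 0).
Indifference: 140^α = 0.32·250^α, so (140/250)^α = 0.32.
Taking logs: α·ln(140/250) = ln(0.32), so α = -1.1394343 / -0.5798185 ≈ 1.9652.

α ≈ 1.9652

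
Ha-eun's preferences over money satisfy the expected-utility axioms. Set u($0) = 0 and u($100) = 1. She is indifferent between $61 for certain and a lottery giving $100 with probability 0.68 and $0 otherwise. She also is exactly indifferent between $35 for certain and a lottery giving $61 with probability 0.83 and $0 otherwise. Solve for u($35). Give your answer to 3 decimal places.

0.564

From the first indifference, u($61) = 0.68·u($100) + 0.32·u($0) = 0.68·1 + 0.32·0 = 0.68.
Chaining: u($35) = 0.83·0.68 + 0.17·0.00 = 0.5644.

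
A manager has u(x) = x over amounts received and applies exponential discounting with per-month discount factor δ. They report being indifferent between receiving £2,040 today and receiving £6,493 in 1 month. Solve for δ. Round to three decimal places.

The payoff in 1 month is discounted by δ, so u(2040) = δ·u(6493) and δ = u(2040)/u(6493).
With u(x) = x: δ = 2040/6493 = 0.31418.

δ ≈ 0.314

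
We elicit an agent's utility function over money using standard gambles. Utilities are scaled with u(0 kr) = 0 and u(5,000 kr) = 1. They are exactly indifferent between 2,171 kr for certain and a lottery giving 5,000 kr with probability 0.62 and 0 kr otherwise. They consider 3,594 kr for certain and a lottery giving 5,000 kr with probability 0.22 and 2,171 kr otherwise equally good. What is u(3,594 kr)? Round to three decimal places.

0.704

From the first indifference, u(2,171 kr) = 0.62·u(5,000 kr) + 0.38·u(0 kr) = 0.62·1 + 0.38·0 = 0.62.
The second indifference gives u(3,594 kr) = 0.22·u(5,000 kr) + 0.78·u(2,171 kr) = 0.22·1.00 + 0.78·0.62 = 0.7036.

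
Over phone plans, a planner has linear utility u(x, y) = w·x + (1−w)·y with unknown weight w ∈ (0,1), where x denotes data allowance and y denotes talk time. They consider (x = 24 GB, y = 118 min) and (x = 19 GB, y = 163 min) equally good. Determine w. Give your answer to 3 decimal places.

w = 0.900

u(24,118) = u(19,163) means w·24 + (1−w)·118 = w·19 + (1−w)·163.
Collecting terms: w·5 = (1−w)·45.
The marginal rate of substitution is 45/5, so w = 45/(5+45) = 0.900.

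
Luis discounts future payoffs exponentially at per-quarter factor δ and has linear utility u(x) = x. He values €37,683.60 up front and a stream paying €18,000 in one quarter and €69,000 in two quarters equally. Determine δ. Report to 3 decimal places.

Equating present values: 37683.60 = 18000δ + 69000δ².
So 69000δ² + 18000δ − 37683.60 = 0.
The positive root is δ = [−18000 + √(18000² + 4·69000·37683.60)] / (2·69000) = (−18000 + 103560.000)/138000 ≈ 0.620.

δ ≈ 0.620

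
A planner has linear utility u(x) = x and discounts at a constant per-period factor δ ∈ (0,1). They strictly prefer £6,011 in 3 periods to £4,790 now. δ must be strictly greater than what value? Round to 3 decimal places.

δ > 0.927

Comparing present values: 4790 < δ^3·6011.
Dividing by 6011: δ^3 > 0.79687. Both sides are positive, so the cube root keeps the direction.
δ > 0.79687^(1/3) = 0.927.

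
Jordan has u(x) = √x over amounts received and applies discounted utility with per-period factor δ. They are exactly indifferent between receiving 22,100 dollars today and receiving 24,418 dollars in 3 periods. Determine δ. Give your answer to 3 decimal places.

δ ≈ 0.984

The payoff in 3 periods is discounted by δ^3, so u(22100) = δ^3·u(24418) and δ^3 = u(22100)/u(24418).
With u(x) = √x: δ^3 = √22100/√24418 = √(22100/24418) = 0.95135.
So δ = 0.95135^(1/3) ≈ 0.984.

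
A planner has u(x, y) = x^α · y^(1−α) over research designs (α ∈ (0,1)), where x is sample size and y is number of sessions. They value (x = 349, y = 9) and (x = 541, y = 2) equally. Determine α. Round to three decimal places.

α ≈ 0.774

The Cobb–Douglas utilities coincide, so 349^α·9^(1−α) = 541^α·2^(1−α).
(349/541)^α = (2/9)^(1−α); take logs: α·ln(349/541) = (1−α)·ln(2/9), i.e. α·-0.438347 = (1−α)·-1.504077.
So α/(1−α) = (-1.504077)/(-0.438347) = 3.431247, and α = 3.431247/4.431247 ≈ 0.774.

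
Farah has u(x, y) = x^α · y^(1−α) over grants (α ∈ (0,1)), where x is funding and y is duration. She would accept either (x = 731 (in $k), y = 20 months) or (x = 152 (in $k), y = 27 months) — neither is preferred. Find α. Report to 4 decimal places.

α ≈ 0.1604

The Cobb–Douglas utilities coincide, so 731^α·20^(1−α) = 152^α·27^(1−α).
Rearrange to (731/152)^α = (27/20)^(1−α) and take logs: α·1.5705329 = (1−α)·0.3001046.
Thus α·(1.8706375) = 0.3001046, so α = 0.3001046/1.8706375 ≈ 0.1604.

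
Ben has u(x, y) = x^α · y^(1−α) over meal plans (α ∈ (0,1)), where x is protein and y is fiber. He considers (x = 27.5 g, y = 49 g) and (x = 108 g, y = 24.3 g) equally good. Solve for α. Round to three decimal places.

α ≈ 0.339

Indifference: 27.5^α · 49^(1−α) = 108^α · 24.3^(1−α).
Taking logs: α·ln 27.5 + (1−α)·ln 49 = α·ln 108 + (1−α)·ln 24.3, i.e. α·-1.367945 = (1−α)·-0.701344.
Thus α·(-2.069289) = -0.701344, so α = -0.701344/-2.069289 ≈ 0.339.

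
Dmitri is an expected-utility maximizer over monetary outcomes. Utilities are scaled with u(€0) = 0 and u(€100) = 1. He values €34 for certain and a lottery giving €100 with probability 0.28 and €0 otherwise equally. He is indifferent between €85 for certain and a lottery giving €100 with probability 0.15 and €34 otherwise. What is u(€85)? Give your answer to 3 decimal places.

First, u(€34) = 0.28·u(€100) + 0.72·u(€0) = 0.28.
Chaining: u(€85) = 0.15·1.00 + 0.85·0.28 = 0.3880.

0.388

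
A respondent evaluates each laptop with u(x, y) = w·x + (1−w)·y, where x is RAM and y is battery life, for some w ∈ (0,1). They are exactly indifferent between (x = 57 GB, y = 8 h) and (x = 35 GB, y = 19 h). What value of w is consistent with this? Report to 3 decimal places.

w = 0.333

Indifference: w·57 + (1−w)·8 = w·35 + (1−w)·19.
Collecting terms: w·22 = (1−w)·11.
The marginal rate of substitution is 11/22, so w = 11/(22+11) = 0.333.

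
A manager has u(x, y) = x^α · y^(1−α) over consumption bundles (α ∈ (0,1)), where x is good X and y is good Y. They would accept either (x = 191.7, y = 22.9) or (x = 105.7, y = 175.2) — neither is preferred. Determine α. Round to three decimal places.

Set the two utilities equal: 191.7^α·22.9^(1−α) = 105.7^α·175.2^(1−α).
(191.7/105.7)^α = (175.2/22.9)^(1−α); take logs: α·ln(191.7/105.7) = (1−α)·ln(175.2/22.9), i.e. α·0.595327 = (1−α)·2.034791.
So α/(1−α) = (2.034791)/(0.595327) = 3.417938, and α = 3.417938/4.417938 ≈ 0.774.

α ≈ 0.774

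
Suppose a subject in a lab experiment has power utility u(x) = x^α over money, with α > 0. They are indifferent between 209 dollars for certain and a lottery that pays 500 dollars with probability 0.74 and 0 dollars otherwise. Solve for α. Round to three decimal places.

Since u(0) = 0, the lottery's EU is 0.74·500^α.
Equating: 209^α = 0.74·500^α, i.e. 0.4180^α = 0.74.
Taking logs: α·ln(209/500) = ln(0.74), so α = -0.301105 / -0.872274 ≈ 0.345.

α ≈ 0.345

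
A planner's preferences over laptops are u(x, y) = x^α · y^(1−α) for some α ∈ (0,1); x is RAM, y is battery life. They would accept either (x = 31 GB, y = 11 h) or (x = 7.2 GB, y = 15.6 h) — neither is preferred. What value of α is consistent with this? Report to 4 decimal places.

Indifference: 31^α · 11^(1−α) = 7.2^α · 15.6^(1−α).
Taking logs: α·ln 31 + (1−α)·ln 11 = α·ln 7.2 + (1−α)·ln 15.6, i.e. α·1.4599062 = (1−α)·0.3493756.
So α/(1−α) = (0.3493756)/(1.4599062) = 0.2393137, and α = 0.2393137/1.2393137 ≈ 0.1931.

α ≈ 0.1931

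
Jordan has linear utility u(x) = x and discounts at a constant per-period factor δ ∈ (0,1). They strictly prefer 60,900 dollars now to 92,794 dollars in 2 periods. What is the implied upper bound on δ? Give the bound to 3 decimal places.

Under u(x) = x this choice says 60900 > δ^2·92794.
Hence δ^2 < 60900/92794 = 0.65629, and x ↦ x^(1/2) is increasing on (0,∞).
δ < 0.65629^(1/2) = 0.810.

δ < 0.810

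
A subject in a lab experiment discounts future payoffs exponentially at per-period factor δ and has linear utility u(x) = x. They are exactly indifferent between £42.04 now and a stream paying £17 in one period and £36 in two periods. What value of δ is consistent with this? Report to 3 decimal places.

δ ≈ 0.870

Present value of the stream is 17·δ + 36·δ². Indifference gives 17δ + 36δ² = 42.04.
So 36δ² + 17δ − 42.04 = 0.
By the quadratic formula (taking the positive root), δ = (−17 + √6342.76) / 72 ≈ 0.870.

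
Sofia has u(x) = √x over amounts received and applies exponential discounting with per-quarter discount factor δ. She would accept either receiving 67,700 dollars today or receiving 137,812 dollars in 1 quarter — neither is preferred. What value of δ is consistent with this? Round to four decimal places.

δ ≈ 0.7009

The payoff in 1 quarter is discounted by δ, so u(67700) = δ·u(137812) and δ = u(67700)/u(137812).
With u(x) = √x: δ = √67700/√137812 = √(67700/137812) = 0.70089.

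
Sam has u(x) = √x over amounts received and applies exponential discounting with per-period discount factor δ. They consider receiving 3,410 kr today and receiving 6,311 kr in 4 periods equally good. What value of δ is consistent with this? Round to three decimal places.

δ ≈ 0.926

Equating discounted utilities: u(3410) = δ^4·u(6311) ⇒ δ^4 = u(3410)/u(6311).
Since u(x) = √x, δ^4 = √(3410/6311) = 0.73507.
Taking the 4th root: δ = 0.73507^(1/4) ≈ 0.926.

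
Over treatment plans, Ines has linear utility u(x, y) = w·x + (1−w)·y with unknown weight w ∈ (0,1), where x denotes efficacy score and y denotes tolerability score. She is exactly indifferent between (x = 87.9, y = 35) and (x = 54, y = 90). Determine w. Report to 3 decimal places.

w = 0.619

u(87.9,35) = u(54,90) means w·87.9 + (1−w)·35 = w·54 + (1−w)·90.
Rearranging, 33.9·w − 55·(1−w) = 0.
So w/(1−w) = 55/33.9 = 1.6224, giving w = 55/(33.9+55) = 0.619.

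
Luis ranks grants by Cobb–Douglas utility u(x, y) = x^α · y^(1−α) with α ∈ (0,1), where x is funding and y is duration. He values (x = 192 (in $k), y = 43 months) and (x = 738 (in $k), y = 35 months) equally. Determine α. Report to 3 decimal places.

Set the two utilities equal: 192^α·43^(1−α) = 738^α·35^(1−α).
Taking logs: α·ln 192 + (1−α)·ln 43 = α·ln 738 + (1−α)·ln 35, i.e. α·-1.346448 = (1−α)·-0.205852.
So α/(1−α) = (-0.205852)/(-1.346448) = 0.152885, and α = 0.152885/1.152885 ≈ 0.133.

α ≈ 0.133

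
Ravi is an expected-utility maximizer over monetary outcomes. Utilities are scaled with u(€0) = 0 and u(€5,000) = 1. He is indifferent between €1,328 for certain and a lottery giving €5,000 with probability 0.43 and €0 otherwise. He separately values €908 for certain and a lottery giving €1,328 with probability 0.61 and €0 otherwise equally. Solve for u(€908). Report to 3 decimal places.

0.262

From the first indifference, u(€1,328) = 0.43·u(€5,000) + 0.57·u(€0) = 0.43·1 + 0.57·0 = 0.43.
The second indifference gives u(€908) = 0.61·u(€1,328) + 0.39·u(€0) = 0.61·0.43 + 0.39·0.00 = 0.2623.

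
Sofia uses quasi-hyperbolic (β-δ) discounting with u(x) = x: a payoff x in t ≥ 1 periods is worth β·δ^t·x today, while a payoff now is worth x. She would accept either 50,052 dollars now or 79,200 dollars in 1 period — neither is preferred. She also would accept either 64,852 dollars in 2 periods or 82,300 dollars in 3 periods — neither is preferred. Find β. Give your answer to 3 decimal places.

Both payoffs in the second observation are in the future, so β drops out: δ^2·64852 = δ^3·82300 ⇒ δ = 64852/82300 = 0.78800.
The first indifference: 50052 = β·δ·79200, so β = 50052/(δ·79200) = 50052/(0.78800·79200) ≈ 0.802.

β ≈ 0.802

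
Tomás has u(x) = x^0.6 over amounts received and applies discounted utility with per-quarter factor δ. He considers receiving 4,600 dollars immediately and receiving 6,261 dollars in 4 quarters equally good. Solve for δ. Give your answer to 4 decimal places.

Equating discounted utilities: u(4600) = δ^4·u(6261) ⇒ δ^4 = u(4600)/u(6261).
Since u(x) = x^0.6, δ^4 = (4600/6261)^0.6 = 0.73471^0.6 = 0.83113.
Hence δ = (0.83113)^(1/4) = 0.954810.

δ ≈ 0.9548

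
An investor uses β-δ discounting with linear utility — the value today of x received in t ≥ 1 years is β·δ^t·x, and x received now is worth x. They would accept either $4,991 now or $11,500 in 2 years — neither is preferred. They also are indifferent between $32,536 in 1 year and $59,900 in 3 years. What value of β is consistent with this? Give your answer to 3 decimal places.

β ≈ 0.799

From the later pair, β·δ^1·32536 = β·δ^3·59900; dividing through, δ^2 = 32536/59900 = 0.54317, so δ = 0.73700.
Now use the now-vs-future pair: 4991 = β·δ^2·11500 gives β = 4991/(0.54317·11500) ≈ 0.799.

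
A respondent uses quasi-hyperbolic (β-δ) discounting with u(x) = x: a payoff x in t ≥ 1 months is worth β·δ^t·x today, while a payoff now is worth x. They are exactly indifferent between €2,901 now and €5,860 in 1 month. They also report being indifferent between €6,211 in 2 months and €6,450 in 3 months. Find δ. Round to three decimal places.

δ ≈ 0.963

From the later pair, β·δ^2·6211 = β·δ^3·6450; dividing through, δ = 6211/6450 = 0.96295.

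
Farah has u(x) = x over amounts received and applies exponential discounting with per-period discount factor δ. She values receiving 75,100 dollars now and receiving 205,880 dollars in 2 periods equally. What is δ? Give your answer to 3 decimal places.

The payoff in 2 periods is discounted by δ^2, so u(75100) = δ^2·u(205880) and δ^2 = u(75100)/u(205880).
With u(x) = x: δ^2 = 75100/205880 = 0.36478.
Hence δ = (0.36478)^(1/2) = 0.60397.

δ ≈ 0.604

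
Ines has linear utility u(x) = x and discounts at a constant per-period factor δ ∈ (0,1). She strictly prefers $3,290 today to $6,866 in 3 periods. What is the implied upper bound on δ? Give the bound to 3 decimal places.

Under u(x) = x this choice says 3290 > δ^3·6866.
Dividing by 6866: δ^3 < 0.47917. Both sides are positive, so the cube root keeps the direction.
δ < 0.47917^(1/3) = 0.783.

δ < 0.783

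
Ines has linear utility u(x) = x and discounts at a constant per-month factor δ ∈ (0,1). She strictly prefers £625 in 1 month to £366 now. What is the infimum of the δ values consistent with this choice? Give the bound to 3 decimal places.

δ > 0.586

The preference means 366 < δ·625.
Dividing through by 625 gives δ > 0.58560.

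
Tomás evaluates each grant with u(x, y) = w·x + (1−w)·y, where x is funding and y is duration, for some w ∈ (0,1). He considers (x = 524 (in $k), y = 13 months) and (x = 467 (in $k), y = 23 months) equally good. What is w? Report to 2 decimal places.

u(524,13) = u(467,23) means w·524 + (1−w)·13 = w·467 + (1−w)·23.
Rearranging, 57·w − 10·(1−w) = 0.
The marginal rate of substitution is 10/57, so w = 10/(57+10) = 0.15.

w = 0.15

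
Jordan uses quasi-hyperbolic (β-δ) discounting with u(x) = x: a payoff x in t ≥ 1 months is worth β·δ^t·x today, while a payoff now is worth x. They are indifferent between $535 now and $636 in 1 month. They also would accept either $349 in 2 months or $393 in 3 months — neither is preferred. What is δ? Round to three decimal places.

δ ≈ 0.888

The second indifference involves only future payoffs, so β cancels: β·δ^2·349 = β·δ^3·393, giving δ = 349/393 = 0.88804.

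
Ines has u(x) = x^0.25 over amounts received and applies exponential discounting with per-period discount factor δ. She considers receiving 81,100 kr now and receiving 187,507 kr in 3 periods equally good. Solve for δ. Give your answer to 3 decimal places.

δ ≈ 0.933

Equating discounted utilities: u(81100) = δ^3·u(187507) ⇒ δ^3 = u(81100)/u(187507).
Since u(x) = x^0.25, δ^3 = (81100/187507)^0.25 = 0.43252^0.25 = 0.81096.
Taking the cube root: δ = 0.81096^(1/3) ≈ 0.933.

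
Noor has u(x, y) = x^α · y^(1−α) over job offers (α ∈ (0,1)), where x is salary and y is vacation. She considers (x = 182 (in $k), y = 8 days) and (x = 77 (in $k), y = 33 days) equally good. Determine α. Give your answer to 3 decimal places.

Set the two utilities equal: 182^α·8^(1−α) = 77^α·33^(1−α).
Rearrange to (182/77)^α = (33/8)^(1−α) and take logs: α·0.860201 = (1−α)·1.417066.
Thus α·(2.277267) = 1.417066, so α = 1.417066/2.277267 ≈ 0.622.

α ≈ 0.622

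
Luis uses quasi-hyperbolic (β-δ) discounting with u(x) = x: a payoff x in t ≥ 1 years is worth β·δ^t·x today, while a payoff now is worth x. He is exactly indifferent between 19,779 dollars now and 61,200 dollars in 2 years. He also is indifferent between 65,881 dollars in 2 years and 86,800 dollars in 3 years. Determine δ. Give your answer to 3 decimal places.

δ ≈ 0.759

From the later pair, β·δ^2·65881 = β·δ^3·86800; dividing through, δ = 65881/86800 = 0.75900.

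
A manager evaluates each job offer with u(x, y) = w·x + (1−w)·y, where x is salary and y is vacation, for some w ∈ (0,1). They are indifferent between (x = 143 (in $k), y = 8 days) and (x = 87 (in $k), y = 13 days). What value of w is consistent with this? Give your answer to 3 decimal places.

Indifference: w·143 + (1−w)·8 = w·87 + (1−w)·13.
w·(143−87) = (1−w)·(13−8), i.e. w·56 = (1−w)·5.
The marginal rate of substitution is 5/56, so w = 5/(56+5) = 0.082.

w = 0.082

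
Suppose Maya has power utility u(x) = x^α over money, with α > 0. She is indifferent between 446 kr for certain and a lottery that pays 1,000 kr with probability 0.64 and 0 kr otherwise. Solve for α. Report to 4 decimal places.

α ≈ 0.5527

Since u(0) = 0, the lottery's EU is 0.64·1000^α.
Equating: 446^α = 0.64·1000^α, i.e. 0.4460^α = 0.64.
Take logs: α = ln 0.64 / ln(446/1000) ≈ 0.552721.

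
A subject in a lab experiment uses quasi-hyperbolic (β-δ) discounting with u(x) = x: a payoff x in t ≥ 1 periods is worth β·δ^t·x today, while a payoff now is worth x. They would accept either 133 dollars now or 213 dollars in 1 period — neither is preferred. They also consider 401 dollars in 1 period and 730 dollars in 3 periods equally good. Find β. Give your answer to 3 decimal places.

β ≈ 0.842

From the later pair, β·δ^1·401 = β·δ^3·730; dividing through, δ^2 = 401/730 = 0.54932, so δ = 0.74116.
Substituting δ into 133 = β·δ·213: β = 133/(157.867) ≈ 0.842.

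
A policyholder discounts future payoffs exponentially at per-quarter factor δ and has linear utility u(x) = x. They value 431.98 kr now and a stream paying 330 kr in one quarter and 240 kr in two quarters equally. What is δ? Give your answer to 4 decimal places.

δ ≈ 0.8200

The stream is worth 330δ + 240δ² today, so 330δ + 240δ² = 431.98.
That is, 240δ² + 330δ − 431.98 = 0, a quadratic in δ.
By the quadratic formula (taking the positive root), δ = (−330 + √523600.80) / 480 ≈ 0.8200.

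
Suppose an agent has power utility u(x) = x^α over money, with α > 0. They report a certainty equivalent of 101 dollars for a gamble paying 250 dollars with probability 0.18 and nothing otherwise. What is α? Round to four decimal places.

Since u(0) = 0, the lottery's EU is 0.18·250^α.
Indifference: 101^α = 0.18·250^α, so (101/250)^α = 0.18.
α = ln(0.18) / ln(101/250) = -1.7147984/-0.9063404 ≈ 1.8920.

α ≈ 1.8920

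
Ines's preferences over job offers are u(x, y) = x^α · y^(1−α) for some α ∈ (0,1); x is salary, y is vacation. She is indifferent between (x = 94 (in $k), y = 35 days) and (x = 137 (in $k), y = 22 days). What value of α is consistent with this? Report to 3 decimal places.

α ≈ 0.552

Set the two utilities equal: 94^α·35^(1−α) = 137^α·22^(1−α).
Rearrange to (94/137)^α = (22/35)^(1−α) and take logs: α·-0.376686 = (1−α)·-0.464306.
Thus α·(-0.840992) = -0.464306, so α = -0.464306/-0.840992 ≈ 0.552.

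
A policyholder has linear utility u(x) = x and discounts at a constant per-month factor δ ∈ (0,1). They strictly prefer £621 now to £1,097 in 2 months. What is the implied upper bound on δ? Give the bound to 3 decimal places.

δ < 0.752

Comparing present values: 621 > δ^2·1097.
Hence δ^2 < 621/1097 = 0.56609, and x ↦ x^(1/2) is increasing on (0,∞).
δ < (621/1097)^(1/2) ≈ 0.752.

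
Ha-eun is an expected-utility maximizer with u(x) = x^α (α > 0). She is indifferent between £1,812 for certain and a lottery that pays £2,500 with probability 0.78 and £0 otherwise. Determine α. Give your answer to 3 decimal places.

EU(lottery) = 0.78·2500^α + 0.22·0 = 0.78·2500^α.
Setting u(1812) equal to that: 1812^α = 0.78·2500^α ⇒ (1812/2500)^α = 0.78.
Take logs: α = ln 0.78 / ln(1812/2500) ≈ 0.77196.

α ≈ 0.772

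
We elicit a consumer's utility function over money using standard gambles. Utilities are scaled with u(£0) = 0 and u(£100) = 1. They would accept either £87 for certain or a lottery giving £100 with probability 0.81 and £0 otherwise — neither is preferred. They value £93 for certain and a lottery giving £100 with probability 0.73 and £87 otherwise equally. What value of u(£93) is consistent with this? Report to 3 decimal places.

From the first indifference, u(£87) = 0.81·u(£100) + 0.19·u(£0) = 0.81·1 + 0.19·0 = 0.81.
The second indifference gives u(£93) = 0.73·u(£100) + 0.27·u(£87) = 0.73·1.00 + 0.27·0.81 = 0.9487.

0.949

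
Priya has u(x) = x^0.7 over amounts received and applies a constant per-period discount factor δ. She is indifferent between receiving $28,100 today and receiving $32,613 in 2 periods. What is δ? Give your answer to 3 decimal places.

δ ≈ 0.949

The payoff in 2 periods is discounted by δ^2, so u(28100) = δ^2·u(32613) and δ^2 = u(28100)/u(32613).
With u(x) = x^0.7: δ^2 = 28100^0.7/32613^0.7 = (28100/32613)^0.7 = 0.90099.
Hence δ = (0.90099)^(1/2) = 0.94921.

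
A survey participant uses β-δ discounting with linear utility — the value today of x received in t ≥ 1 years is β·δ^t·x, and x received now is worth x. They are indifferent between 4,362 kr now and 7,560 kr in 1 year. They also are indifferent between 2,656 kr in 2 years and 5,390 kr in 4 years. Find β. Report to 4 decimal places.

β ≈ 0.8219

Both payoffs in the second observation are in the future, so β drops out: δ^2·2656 = δ^4·5390 ⇒ δ^2 = 2656/5390 = 0.49276, so δ = 0.70197.
Substituting δ into 4362 = β·δ·7560: β = 4362/(5306.907) ≈ 0.8219.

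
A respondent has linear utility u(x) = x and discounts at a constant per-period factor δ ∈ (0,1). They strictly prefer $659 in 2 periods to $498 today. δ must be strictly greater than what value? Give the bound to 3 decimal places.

δ > 0.869

The preference means 498 < δ^2·659.
Dividing by 659: δ^2 > 0.75569. Both sides are positive, so the square root keeps the direction.
δ > 0.75569^(1/2) = 0.869.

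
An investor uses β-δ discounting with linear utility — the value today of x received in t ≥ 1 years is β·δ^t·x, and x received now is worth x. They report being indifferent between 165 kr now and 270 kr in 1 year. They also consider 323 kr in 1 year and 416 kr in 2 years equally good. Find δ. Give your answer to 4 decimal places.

Both payoffs in the second observation are in the future, so β drops out: δ^1·323 = δ^2·416 ⇒ δ = 323/416 = 0.77644.

δ ≈ 0.7764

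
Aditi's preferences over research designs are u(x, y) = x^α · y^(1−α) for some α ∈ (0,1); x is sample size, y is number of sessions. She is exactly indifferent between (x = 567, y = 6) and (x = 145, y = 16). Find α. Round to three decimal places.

The Cobb–Douglas utilities coincide, so 567^α·6^(1−α) = 145^α·16^(1−α).
(567/145)^α = (16/6)^(1−α); take logs: α·ln(567/145) = (1−α)·ln(16/6), i.e. α·1.363626 = (1−α)·0.980829.
Thus α·(2.344455) = 0.980829, so α = 0.980829/2.344455 ≈ 0.418.

α ≈ 0.418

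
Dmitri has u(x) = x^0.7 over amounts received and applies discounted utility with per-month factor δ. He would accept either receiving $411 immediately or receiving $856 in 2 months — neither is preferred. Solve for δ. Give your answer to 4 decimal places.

δ ≈ 0.7735

Equating discounted utilities: u(411) = δ^2·u(856) ⇒ δ^2 = u(411)/u(856).
Since u(x) = x^0.7, δ^2 = (411/856)^0.7 = 0.48014^0.7 = 0.59835.
Taking the square root: δ = 0.59835^(1/2) ≈ 0.7735.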